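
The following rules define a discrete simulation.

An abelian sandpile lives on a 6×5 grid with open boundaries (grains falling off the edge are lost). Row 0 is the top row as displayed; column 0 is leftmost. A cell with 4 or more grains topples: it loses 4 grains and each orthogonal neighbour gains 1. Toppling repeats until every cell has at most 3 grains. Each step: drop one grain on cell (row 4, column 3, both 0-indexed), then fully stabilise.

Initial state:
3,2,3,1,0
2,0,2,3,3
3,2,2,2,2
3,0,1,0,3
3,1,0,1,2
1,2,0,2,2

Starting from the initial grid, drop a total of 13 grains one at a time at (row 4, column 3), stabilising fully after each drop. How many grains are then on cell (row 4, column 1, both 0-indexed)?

[0] 3,2,3,1,0
2,0,2,3,3
3,2,2,2,2
3,0,1,0,3
3,1,0,1,2
1,2,0,2,2
[1] 3,2,3,1,0
2,0,2,3,3
3,2,2,2,2
3,0,1,0,3
3,1,0,2,2
1,2,0,2,2
[2] 3,2,3,1,0
2,0,2,3,3
3,2,2,2,2
3,0,1,0,3
3,1,0,3,2
1,2,0,2,2
[3] 3,2,3,1,0
2,0,2,3,3
3,2,2,2,2
3,0,1,1,3
3,1,1,0,3
1,2,0,3,2
[4] 3,2,3,1,0
2,0,2,3,3
3,2,2,2,2
3,0,1,1,3
3,1,1,1,3
1,2,0,3,2
[5] 3,2,3,1,0
2,0,2,3,3
3,2,2,2,2
3,0,1,1,3
3,1,1,2,3
1,2,0,3,2
[6] 3,2,3,1,0
2,0,2,3,3
3,2,2,2,2
3,0,1,1,3
3,1,1,3,3
1,2,0,3,2
[7] 3,2,3,1,0
2,0,2,3,3
3,2,2,2,3
3,0,1,3,0
3,1,2,2,2
1,2,1,1,0
[8] 3,2,3,1,0
2,0,2,3,3
3,2,2,2,3
3,0,1,3,0
3,1,2,3,2
1,2,1,1,0
[9] 3,2,3,1,0
2,0,2,3,3
3,2,2,3,3
3,0,2,0,1
3,1,3,1,3
1,2,1,2,0
[10] 3,2,3,1,0
2,0,2,3,3
3,2,2,3,3
3,0,2,0,1
3,1,3,2,3
1,2,1,2,0
[11] 3,2,3,1,0
2,0,2,3,3
3,2,2,3,3
3,0,2,0,1
3,1,3,3,3
1,2,1,2,0
[12] 3,2,3,1,0
2,0,2,3,3
3,2,2,3,3
3,0,3,1,2
3,2,0,2,0
1,2,2,3,1
[13] 3,2,3,1,0
2,0,2,3,3
3,2,2,3,3
3,0,3,1,2
3,2,0,3,0
1,2,2,3,1

2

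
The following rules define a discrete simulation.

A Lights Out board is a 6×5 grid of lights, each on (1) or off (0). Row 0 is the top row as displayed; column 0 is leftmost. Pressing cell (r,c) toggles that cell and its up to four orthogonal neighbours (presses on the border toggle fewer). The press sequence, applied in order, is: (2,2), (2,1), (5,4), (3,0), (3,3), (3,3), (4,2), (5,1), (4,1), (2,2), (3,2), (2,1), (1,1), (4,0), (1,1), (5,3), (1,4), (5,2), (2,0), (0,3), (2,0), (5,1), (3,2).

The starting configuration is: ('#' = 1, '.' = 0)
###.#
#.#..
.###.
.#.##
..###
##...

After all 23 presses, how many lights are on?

k=0  ###.#
#.#..
.###.
.#.##
..###
##...
k=1  ###.#
#....
.....
.####
..###
##...
k=2  ###.#
##...
###..
..###
..###
##...
k=3  ###.#
##...
###..
..###
..##.
##.##
k=4  ###.#
##...
.##..
#####
#.##.
##.##
k=5  ###.#
##...
.###.
##...
#.#..
##.##
k=6  ###.#
##...
.##..
#####
#.##.
##.##
k=7  ###.#
##...
.##..
##.##
##...
#####
k=8  ###.#
##...
.##..
##.##
#....
...##
k=9  ###.#
##...
.##..
#..##
.##..
.#.##
k=10  ###.#
###..
...#.
#.###
.##..
.#.##
k=11  ###.#
###..
..##.
##..#
.#...
.#.##
k=12  ###.#
#.#..
##.#.
#...#
.#...
.#.##
k=13  #.#.#
.#...
#..#.
#...#
.#...
.#.##
k=14  #.#.#
.#...
#..#.
....#
#....
##.##
k=15  ###.#
#.#..
##.#.
....#
#....
##.##
k=16  ###.#
#.#..
##.#.
....#
#..#.
###..
k=17  ###..
#.###
##.##
....#
#..#.
###..
k=18  ###..
#.###
##.##
....#
#.##.
#..#.
k=19  ###..
..###
...##
#...#
#.##.
#..#.
k=20  ##.##
..#.#
...##
#...#
#.##.
#..#.
k=21  ##.##
#.#.#
##.##
....#
#.##.
#..#.
k=22  ##.##
#.#.#
##.##
....#
####.
.###.
k=23  ##.##
#.#.#
#####
.####
##.#.
.###.

22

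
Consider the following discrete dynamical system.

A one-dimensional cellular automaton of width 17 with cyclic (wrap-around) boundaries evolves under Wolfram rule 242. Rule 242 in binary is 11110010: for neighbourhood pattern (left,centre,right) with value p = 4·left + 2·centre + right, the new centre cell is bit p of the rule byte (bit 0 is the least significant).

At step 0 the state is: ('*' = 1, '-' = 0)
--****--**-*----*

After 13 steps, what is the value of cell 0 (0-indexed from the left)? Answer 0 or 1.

1

step 0: --****--**-*----*
step 1: **-*****-**-*--*-
step 2: -**-*****-**-**-*
step 3: *-**-*****-**-**-
step 4: -*-**-*****-**-**
step 5: *-*-**-*****-**-*
step 6: **-*-**-*****-**-
step 7: -**-*-**-*****-**
step 8: *-**-*-**-*****-*
step 9: **-**-*-**-*****-
step 10: -**-**-*-**-*****
step 11: *-**-**-*-**-****
step 12: **-**-**-*-**-***
step 13: ***-**-**-*-**-**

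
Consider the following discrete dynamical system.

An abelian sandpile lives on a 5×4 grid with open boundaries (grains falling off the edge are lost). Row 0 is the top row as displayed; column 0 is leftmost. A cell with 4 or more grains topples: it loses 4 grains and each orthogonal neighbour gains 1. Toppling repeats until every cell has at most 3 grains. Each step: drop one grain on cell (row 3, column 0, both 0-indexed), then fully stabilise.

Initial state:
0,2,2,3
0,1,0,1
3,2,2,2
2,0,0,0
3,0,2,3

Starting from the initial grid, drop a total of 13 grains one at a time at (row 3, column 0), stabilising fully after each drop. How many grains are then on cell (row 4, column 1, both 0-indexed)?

[0] 0,2,2,3
0,1,0,1
3,2,2,2
2,0,0,0
3,0,2,3
[1] 0,2,2,3
0,1,0,1
3,2,2,2
3,0,0,0
3,0,2,3
[2] 0,2,2,3
1,1,0,1
0,3,2,2
2,1,0,0
0,1,2,3
[3] 0,2,2,3
1,1,0,1
0,3,2,2
3,1,0,0
0,1,2,3
[4] 0,2,2,3
1,1,0,1
1,3,2,2
0,2,0,0
1,1,2,3
[5] 0,2,2,3
1,1,0,1
1,3,2,2
1,2,0,0
1,1,2,3
[6] 0,2,2,3
1,1,0,1
1,3,2,2
2,2,0,0
1,1,2,3
[7] 0,2,2,3
1,1,0,1
1,3,2,2
3,2,0,0
1,1,2,3
[8] 0,2,2,3
1,1,0,1
2,3,2,2
0,3,0,0
2,1,2,3
[9] 0,2,2,3
1,1,0,1
2,3,2,2
1,3,0,0
2,1,2,3
[10] 0,2,2,3
1,1,0,1
2,3,2,2
2,3,0,0
2,1,2,3
[11] 0,2,2,3
1,1,0,1
2,3,2,2
3,3,0,0
2,1,2,3
[12] 0,2,2,3
2,2,0,1
0,1,3,2
2,1,1,0
3,2,2,3
[13] 0,2,2,3
2,2,0,1
0,1,3,2
3,1,1,0
3,2,2,3

2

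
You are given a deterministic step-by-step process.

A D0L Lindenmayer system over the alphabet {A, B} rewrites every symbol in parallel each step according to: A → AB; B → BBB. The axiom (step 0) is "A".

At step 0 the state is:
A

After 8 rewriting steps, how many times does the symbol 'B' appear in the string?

3280

k=0  A
k=1  AB
k=2  ABBBB
k=3  ABBBBBBBBBBBBB
k=4  ABBBBBBBBBBBBBBBBBBBBBBBBBBBBBBBBBBBBBBBB
k=5  ABBBBBBBBBBBBBBBBBBBBBBBBBBBBBBBBBBBBBBBBBBBBBBBBBBBBBBBBB…BBBBBBBBBBBBBBBBBBBBBBBBBBBBBBBBBBBBBBBBBBBBBBBBBBBBBBBBBB  (len 122)
k=6  ABBBBBBBBBBBBBBBBBBBBBBBBBBBBBBBBBBBBBBBBBBBBBBBBBBBBBBBBB…BBBBBBBBBBBBBBBBBBBBBBBBBBBBBBBBBBBBBBBBBBBBBBBBBBBBBBBBBB  (len 365)
k=7  ABBBBBBBBBBBBBBBBBBBBBBBBBBBBBBBBBBBBBBBBBBBBBBBBBBBBBBBBB…BBBBBBBBBBBBBBBBBBBBBBBBBBBBBBBBBBBBBBBBBBBBBBBBBBBBBBBBBB  (len 1094)
k=8  ABBBBBBBBBBBBBBBBBBBBBBBBBBBBBBBBBBBBBBBBBBBBBBBBBBBBBBBBB…BBBBBBBBBBBBBBBBBBBBBBBBBBBBBBBBBBBBBBBBBBBBBBBBBBBBBBBBBB  (len 3281)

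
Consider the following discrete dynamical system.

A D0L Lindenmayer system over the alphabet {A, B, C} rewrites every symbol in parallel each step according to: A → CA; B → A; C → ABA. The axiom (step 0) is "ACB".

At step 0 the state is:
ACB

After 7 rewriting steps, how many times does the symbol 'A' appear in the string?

337

k=0  ACB
k=1  CAABAA
k=2  ABACACAACACA
k=3  CAACAABACAABACACAABACAABACA
k=4  ABACACAABACACAACAABACACAACAABACAABACACAACAABACACAACAABACA
k=5  CAACAABACAABACACAACAABACAABACACAABACACAACAABACAABACACAABAC…BACACAACAABACAABACACAABACACAACAABACAABACACAABACACAACAABACA  (len 123)
k=6  ABACACAABACACAACAABACACAACAABACAABACACAABACACAACAABACACAAC…ACAACAABACACAACAABACAABACACAACAABACAABACACAABACACAACAABACA  (len 264)
k=7  CAACAABACAABACACAACAABACAABACACAABACACAACAABACAABACACAABAC…ACAACAABACACAACAABACAABACACAACAABACAABACACAABACACAACAABACA  (len 567)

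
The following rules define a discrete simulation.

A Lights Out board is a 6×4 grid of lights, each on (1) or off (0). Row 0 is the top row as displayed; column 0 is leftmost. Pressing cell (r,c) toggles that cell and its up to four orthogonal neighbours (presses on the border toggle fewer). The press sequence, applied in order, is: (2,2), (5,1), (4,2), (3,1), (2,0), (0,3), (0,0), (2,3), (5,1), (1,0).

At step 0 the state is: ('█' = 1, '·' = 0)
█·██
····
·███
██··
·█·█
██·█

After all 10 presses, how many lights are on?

t=0: █·██
····
·███
██··
·█·█
██·█
t=1: █·██
··█·
····
███·
·█·█
██·█
t=2: █·██
··█·
····
███·
···█
··██
t=3: █·██
··█·
····
██··
·██·
···█
t=4: █·██
··█·
·█··
··█·
··█·
···█
t=5: █·██
█·█·
█···
█·█·
··█·
···█
t=6: █···
█·██
█···
█·█·
··█·
···█
t=7: ·█··
··██
█···
█·█·
··█·
···█
t=8: ·█··
··█·
█·██
█·██
··█·
···█
t=9: ·█··
··█·
█·██
█·██
·██·
████
t=10: ██··
███·
··██
█·██
·██·
████

16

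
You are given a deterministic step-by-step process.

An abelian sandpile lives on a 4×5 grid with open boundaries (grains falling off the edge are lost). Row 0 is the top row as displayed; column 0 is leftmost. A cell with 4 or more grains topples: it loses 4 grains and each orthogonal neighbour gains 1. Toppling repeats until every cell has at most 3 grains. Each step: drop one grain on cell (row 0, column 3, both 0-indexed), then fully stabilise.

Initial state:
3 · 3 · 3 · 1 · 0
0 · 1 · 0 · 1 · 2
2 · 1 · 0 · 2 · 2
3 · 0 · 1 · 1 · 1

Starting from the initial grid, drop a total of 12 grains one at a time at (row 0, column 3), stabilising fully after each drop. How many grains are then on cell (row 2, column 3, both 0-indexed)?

3

step 0: 3 · 3 · 3 · 1 · 0
0 · 1 · 0 · 1 · 2
2 · 1 · 0 · 2 · 2
3 · 0 · 1 · 1 · 1
step 1: 3 · 3 · 3 · 2 · 0
0 · 1 · 0 · 1 · 2
2 · 1 · 0 · 2 · 2
3 · 0 · 1 · 1 · 1
step 2: 3 · 3 · 3 · 3 · 0
0 · 1 · 0 · 1 · 2
2 · 1 · 0 · 2 · 2
3 · 0 · 1 · 1 · 1
step 3: 0 · 1 · 1 · 1 · 1
1 · 2 · 1 · 2 · 2
2 · 1 · 0 · 2 · 2
3 · 0 · 1 · 1 · 1
step 4: 0 · 1 · 1 · 2 · 1
1 · 2 · 1 · 2 · 2
2 · 1 · 0 · 2 · 2
3 · 0 · 1 · 1 · 1
step 5: 0 · 1 · 1 · 3 · 1
1 · 2 · 1 · 2 · 2
2 · 1 · 0 · 2 · 2
3 · 0 · 1 · 1 · 1
step 6: 0 · 1 · 2 · 0 · 2
1 · 2 · 1 · 3 · 2
2 · 1 · 0 · 2 · 2
3 · 0 · 1 · 1 · 1
step 7: 0 · 1 · 2 · 1 · 2
1 · 2 · 1 · 3 · 2
2 · 1 · 0 · 2 · 2
3 · 0 · 1 · 1 · 1
step 8: 0 · 1 · 2 · 2 · 2
1 · 2 · 1 · 3 · 2
2 · 1 · 0 · 2 · 2
3 · 0 · 1 · 1 · 1
step 9: 0 · 1 · 2 · 3 · 2
1 · 2 · 1 · 3 · 2
2 · 1 · 0 · 2 · 2
3 · 0 · 1 · 1 · 1
step 10: 0 · 1 · 3 · 1 · 3
1 · 2 · 2 · 0 · 3
2 · 1 · 0 · 3 · 2
3 · 0 · 1 · 1 · 1
step 11: 0 · 1 · 3 · 2 · 3
1 · 2 · 2 · 0 · 3
2 · 1 · 0 · 3 · 2
3 · 0 · 1 · 1 · 1
step 12: 0 · 1 · 3 · 3 · 3
1 · 2 · 2 · 0 · 3
2 · 1 · 0 · 3 · 2
3 · 0 · 1 · 1 · 1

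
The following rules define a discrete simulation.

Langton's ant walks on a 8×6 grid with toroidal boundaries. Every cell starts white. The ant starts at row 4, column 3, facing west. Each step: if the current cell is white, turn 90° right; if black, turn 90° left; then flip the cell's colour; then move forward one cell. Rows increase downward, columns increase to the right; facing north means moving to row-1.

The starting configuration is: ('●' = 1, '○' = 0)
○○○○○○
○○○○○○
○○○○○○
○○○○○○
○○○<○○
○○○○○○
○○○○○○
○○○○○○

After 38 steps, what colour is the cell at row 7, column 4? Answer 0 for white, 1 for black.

0) ○○○○○○
○○○○○○
○○○○○○
○○○○○○
○○○<○○
○○○○○○
○○○○○○
○○○○○○
1) ○○○○○○
○○○○○○
○○○○○○
○○○^○○
○○○●○○
○○○○○○
○○○○○○
○○○○○○
2) ○○○○○○
○○○○○○
○○○○○○
○○○●>○
○○○●○○
○○○○○○
○○○○○○
○○○○○○
3) ○○○○○○
○○○○○○
○○○○○○
○○○●●○
○○○●v○
○○○○○○
○○○○○○
○○○○○○
4) ○○○○○○
○○○○○○
○○○○○○
○○○●●○
○○○<●○
○○○○○○
○○○○○○
○○○○○○
5) ○○○○○○
○○○○○○
○○○○○○
○○○●●○
○○○○●○
○○○v○○
○○○○○○
○○○○○○
6) ○○○○○○
○○○○○○
○○○○○○
○○○●●○
○○○○●○
○○<●○○
○○○○○○
○○○○○○
7) ○○○○○○
○○○○○○
○○○○○○
○○○●●○
○○^○●○
○○●●○○
○○○○○○
○○○○○○
8) ○○○○○○
○○○○○○
○○○○○○
○○○●●○
○○●>●○
○○●●○○
○○○○○○
○○○○○○
9) ○○○○○○
○○○○○○
○○○○○○
○○○●●○
○○●●●○
○○●v○○
○○○○○○
○○○○○○
10) ○○○○○○
○○○○○○
○○○○○○
○○○●●○
○○●●●○
○○●○>○
○○○○○○
○○○○○○
11) ○○○○○○
○○○○○○
○○○○○○
○○○●●○
○○●●●○
○○●○●○
○○○○v○
○○○○○○
12) ○○○○○○
○○○○○○
○○○○○○
○○○●●○
○○●●●○
○○●○●○
○○○<●○
○○○○○○
13) ○○○○○○
○○○○○○
○○○○○○
○○○●●○
○○●●●○
○○●^●○
○○○●●○
○○○○○○
14) ○○○○○○
○○○○○○
○○○○○○
○○○●●○
○○●●●○
○○●●>○
○○○●●○
○○○○○○
15) ○○○○○○
○○○○○○
○○○○○○
○○○●●○
○○●●^○
○○●●○○
○○○●●○
○○○○○○
16) ○○○○○○
○○○○○○
○○○○○○
○○○●●○
○○●<○○
○○●●○○
○○○●●○
○○○○○○
17) ○○○○○○
○○○○○○
○○○○○○
○○○●●○
○○●○○○
○○●v○○
○○○●●○
○○○○○○
18) ○○○○○○
○○○○○○
○○○○○○
○○○●●○
○○●○○○
○○●○>○
○○○●●○
○○○○○○
19) ○○○○○○
○○○○○○
○○○○○○
○○○●●○
○○●○○○
○○●○●○
○○○●v○
○○○○○○
20) ○○○○○○
○○○○○○
○○○○○○
○○○●●○
○○●○○○
○○●○●○
○○○●○>
○○○○○○
21) ○○○○○○
○○○○○○
○○○○○○
○○○●●○
○○●○○○
○○●○●○
○○○●○●
○○○○○v
22) ○○○○○○
○○○○○○
○○○○○○
○○○●●○
○○●○○○
○○●○●○
○○○●○●
○○○○<●
23) ○○○○○○
○○○○○○
○○○○○○
○○○●●○
○○●○○○
○○●○●○
○○○●^●
○○○○●●
24) ○○○○○○
○○○○○○
○○○○○○
○○○●●○
○○●○○○
○○●○●○
○○○●●>
○○○○●●
25) ○○○○○○
○○○○○○
○○○○○○
○○○●●○
○○●○○○
○○●○●^
○○○●●○
○○○○●●
26) ○○○○○○
○○○○○○
○○○○○○
○○○●●○
○○●○○○
>○●○●●
○○○●●○
○○○○●●
27) ○○○○○○
○○○○○○
○○○○○○
○○○●●○
○○●○○○
●○●○●●
v○○●●○
○○○○●●
28) ○○○○○○
○○○○○○
○○○○○○
○○○●●○
○○●○○○
●○●○●●
●○○●●<
○○○○●●
29) ○○○○○○
○○○○○○
○○○○○○
○○○●●○
○○●○○○
●○●○●^
●○○●●●
○○○○●●
30) ○○○○○○
○○○○○○
○○○○○○
○○○●●○
○○●○○○
●○●○<○
●○○●●●
○○○○●●
31) ○○○○○○
○○○○○○
○○○○○○
○○○●●○
○○●○○○
●○●○○○
●○○●v●
○○○○●●
32) ○○○○○○
○○○○○○
○○○○○○
○○○●●○
○○●○○○
●○●○○○
●○○●○>
○○○○●●
33) ○○○○○○
○○○○○○
○○○○○○
○○○●●○
○○●○○○
●○●○○^
●○○●○○
○○○○●●
34) ○○○○○○
○○○○○○
○○○○○○
○○○●●○
○○●○○○
>○●○○●
●○○●○○
○○○○●●
35) ○○○○○○
○○○○○○
○○○○○○
○○○●●○
^○●○○○
○○●○○●
●○○●○○
○○○○●●
36) ○○○○○○
○○○○○○
○○○○○○
○○○●●○
●>●○○○
○○●○○●
●○○●○○
○○○○●●
37) ○○○○○○
○○○○○○
○○○○○○
○○○●●○
●●●○○○
○v●○○●
●○○●○○
○○○○●●
38) ○○○○○○
○○○○○○
○○○○○○
○○○●●○
●●●○○○
<●●○○●
●○○●○○
○○○○●●

1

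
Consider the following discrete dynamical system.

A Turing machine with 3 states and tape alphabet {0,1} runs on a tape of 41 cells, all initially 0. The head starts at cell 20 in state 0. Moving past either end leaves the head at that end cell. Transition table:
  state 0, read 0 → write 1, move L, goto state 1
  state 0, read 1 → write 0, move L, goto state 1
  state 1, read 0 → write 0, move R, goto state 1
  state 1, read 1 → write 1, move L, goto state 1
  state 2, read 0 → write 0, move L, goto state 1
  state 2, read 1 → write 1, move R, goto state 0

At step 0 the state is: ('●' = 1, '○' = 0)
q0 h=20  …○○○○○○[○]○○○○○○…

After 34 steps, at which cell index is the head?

20

step 0: q0 h=20  …○○○○○○[○]○○○○○○…
step 1: q1 h=19  …○○○○○○[○]●○○○○○…
step 2: q1 h=20  …○○○○○○[●]○○○○○○…
step 3: q1 h=19  …○○○○○○[○]●○○○○○…
step 4: q1 h=20  …○○○○○○[●]○○○○○○…
step 5: q1 h=19  …○○○○○○[○]●○○○○○…
step 6: q1 h=20  …○○○○○○[●]○○○○○○…
step 7: q1 h=19  …○○○○○○[○]●○○○○○…
step 8: q1 h=20  …○○○○○○[●]○○○○○○…
step 9: q1 h=19  …○○○○○○[○]●○○○○○…
step 10: q1 h=20  …○○○○○○[●]○○○○○○…
step 11: q1 h=19  …○○○○○○[○]●○○○○○…
step 12: q1 h=20  …○○○○○○[●]○○○○○○…
step 13: q1 h=19  …○○○○○○[○]●○○○○○…
step 14: q1 h=20  …○○○○○○[●]○○○○○○…
step 15: q1 h=19  …○○○○○○[○]●○○○○○…
step 16: q1 h=20  …○○○○○○[●]○○○○○○…
step 17: q1 h=19  …○○○○○○[○]●○○○○○…
step 18: q1 h=20  …○○○○○○[●]○○○○○○…
step 19: q1 h=19  …○○○○○○[○]●○○○○○…
step 20: q1 h=20  …○○○○○○[●]○○○○○○…
step 21: q1 h=19  …○○○○○○[○]●○○○○○…
step 22: q1 h=20  …○○○○○○[●]○○○○○○…
step 23: q1 h=19  …○○○○○○[○]●○○○○○…
step 24: q1 h=20  …○○○○○○[●]○○○○○○…
step 25: q1 h=19  …○○○○○○[○]●○○○○○…
step 26: q1 h=20  …○○○○○○[●]○○○○○○…
step 27: q1 h=19  …○○○○○○[○]●○○○○○…
step 28: q1 h=20  …○○○○○○[●]○○○○○○…
step 29: q1 h=19  …○○○○○○[○]●○○○○○…
step 30: q1 h=20  …○○○○○○[●]○○○○○○…
step 31: q1 h=19  …○○○○○○[○]●○○○○○…
step 32: q1 h=20  …○○○○○○[●]○○○○○○…
step 33: q1 h=19  …○○○○○○[○]●○○○○○…
step 34: q1 h=20  …○○○○○○[●]○○○○○○…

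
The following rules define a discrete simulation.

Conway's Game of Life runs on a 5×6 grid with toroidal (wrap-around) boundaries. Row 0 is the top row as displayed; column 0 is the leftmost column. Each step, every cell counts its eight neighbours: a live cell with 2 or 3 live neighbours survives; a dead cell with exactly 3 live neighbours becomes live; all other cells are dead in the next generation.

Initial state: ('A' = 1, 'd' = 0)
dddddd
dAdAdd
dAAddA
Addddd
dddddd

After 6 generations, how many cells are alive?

0) dddddd
dAdAdd
dAAddA
Addddd
dddddd
1) dddddd
AAdddd
dAAddd
AAdddd
dddddd
2) dddddd
AAAddd
ddAddd
AAAddd
dddddd
3) dAdddd
dAAddd
dddAdd
dAAddd
dAdddd
4) AAdddd
dAAddd
dddAdd
dAAddd
AAdddd
5) dddddd
AAAddd
dddAdd
AAAddd
dddddd
6) dAdddd
dAAddd
dddAdd
dAAddd
dAdddd

7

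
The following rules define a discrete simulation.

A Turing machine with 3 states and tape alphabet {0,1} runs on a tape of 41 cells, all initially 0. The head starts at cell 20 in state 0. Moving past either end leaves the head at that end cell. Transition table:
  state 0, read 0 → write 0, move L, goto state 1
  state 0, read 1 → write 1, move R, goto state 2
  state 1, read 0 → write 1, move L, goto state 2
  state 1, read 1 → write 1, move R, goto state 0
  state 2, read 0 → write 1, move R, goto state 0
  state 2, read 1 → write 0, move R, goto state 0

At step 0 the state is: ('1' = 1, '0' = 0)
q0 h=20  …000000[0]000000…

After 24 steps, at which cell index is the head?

20

t=0: q0 h=20  …000000[0]000000…
t=1: q1 h=19  …000000[0]000000…
t=2: q2 h=18  …000000[0]100000…
t=3: q0 h=19  …000001[1]000000…
t=4: q2 h=20  …000011[0]000000…
t=5: q0 h=21  …000111[0]000000…
t=6: q1 h=20  …000011[1]000000…
t=7: q0 h=21  …000111[0]000000…
t=8: q1 h=20  …000011[1]000000…
t=9: q0 h=21  …000111[0]000000…
t=10: q1 h=20  …000011[1]000000…
t=11: q0 h=21  …000111[0]000000…
t=12: q1 h=20  …000011[1]000000…
t=13: q0 h=21  …000111[0]000000…
t=14: q1 h=20  …000011[1]000000…
t=15: q0 h=21  …000111[0]000000…
t=16: q1 h=20  …000011[1]000000…
t=17: q0 h=21  …000111[0]000000…
t=18: q1 h=20  …000011[1]000000…
t=19: q0 h=21  …000111[0]000000…
t=20: q1 h=20  …000011[1]000000…
t=21: q0 h=21  …000111[0]000000…
t=22: q1 h=20  …000011[1]000000…
t=23: q0 h=21  …000111[0]000000…
t=24: q1 h=20  …000011[1]000000…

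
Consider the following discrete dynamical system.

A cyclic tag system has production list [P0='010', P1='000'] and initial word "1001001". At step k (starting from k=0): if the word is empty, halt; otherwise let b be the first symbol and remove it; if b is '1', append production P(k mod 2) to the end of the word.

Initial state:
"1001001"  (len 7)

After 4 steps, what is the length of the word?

9

t=0: "1001001"  (len 7)
t=1: "001001010"  (len 9)
t=2: "01001010"  (len 8)
t=3: "1001010"  (len 7)
t=4: "001010000"  (len 9)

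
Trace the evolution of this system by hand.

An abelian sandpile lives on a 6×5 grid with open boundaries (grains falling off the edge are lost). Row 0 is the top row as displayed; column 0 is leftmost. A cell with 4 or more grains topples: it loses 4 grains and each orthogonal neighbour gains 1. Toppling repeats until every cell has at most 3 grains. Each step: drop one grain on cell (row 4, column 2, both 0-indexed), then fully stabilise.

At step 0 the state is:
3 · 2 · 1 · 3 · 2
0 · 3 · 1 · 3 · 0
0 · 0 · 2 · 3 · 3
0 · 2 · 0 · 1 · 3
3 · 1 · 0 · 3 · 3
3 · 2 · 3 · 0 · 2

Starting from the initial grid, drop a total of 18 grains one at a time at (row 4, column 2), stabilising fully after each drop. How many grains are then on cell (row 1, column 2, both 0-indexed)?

3

step 0: 3 · 2 · 1 · 3 · 2
0 · 3 · 1 · 3 · 0
0 · 0 · 2 · 3 · 3
0 · 2 · 0 · 1 · 3
3 · 1 · 0 · 3 · 3
3 · 2 · 3 · 0 · 2
step 1: 3 · 2 · 1 · 3 · 2
0 · 3 · 1 · 3 · 0
0 · 0 · 2 · 3 · 3
0 · 2 · 0 · 1 · 3
3 · 1 · 1 · 3 · 3
3 · 2 · 3 · 0 · 2
step 2: 3 · 2 · 1 · 3 · 2
0 · 3 · 1 · 3 · 0
0 · 0 · 2 · 3 · 3
0 · 2 · 0 · 1 · 3
3 · 1 · 2 · 3 · 3
3 · 2 · 3 · 0 · 2
step 3: 3 · 2 · 1 · 3 · 2
0 · 3 · 1 · 3 · 0
0 · 0 · 2 · 3 · 3
0 · 2 · 0 · 1 · 3
3 · 1 · 3 · 3 · 3
3 · 2 · 3 · 0 · 2
step 4: 3 · 2 · 2 · 0 · 3
0 · 3 · 2 · 1 · 2
0 · 0 · 3 · 2 · 1
0 · 2 · 2 · 0 · 2
3 · 2 · 2 · 2 · 1
3 · 3 · 0 · 2 · 3
step 5: 3 · 2 · 2 · 0 · 3
0 · 3 · 2 · 1 · 2
0 · 0 · 3 · 2 · 1
0 · 2 · 2 · 0 · 2
3 · 2 · 3 · 2 · 1
3 · 3 · 0 · 2 · 3
step 6: 3 · 2 · 2 · 0 · 3
0 · 3 · 2 · 1 · 2
0 · 0 · 3 · 2 · 1
0 · 2 · 3 · 0 · 2
3 · 3 · 0 · 3 · 1
3 · 3 · 1 · 2 · 3
step 7: 3 · 2 · 2 · 0 · 3
0 · 3 · 2 · 1 · 2
0 · 0 · 3 · 2 · 1
0 · 2 · 3 · 0 · 2
3 · 3 · 1 · 3 · 1
3 · 3 · 1 · 2 · 3
step 8: 3 · 2 · 2 · 0 · 3
0 · 3 · 2 · 1 · 2
0 · 0 · 3 · 2 · 1
0 · 2 · 3 · 0 · 2
3 · 3 · 2 · 3 · 1
3 · 3 · 1 · 2 · 3
step 9: 3 · 2 · 2 · 0 · 3
0 · 3 · 2 · 1 · 2
0 · 0 · 3 · 2 · 1
0 · 2 · 3 · 0 · 2
3 · 3 · 3 · 3 · 1
3 · 3 · 1 · 2 · 3
step 10: 3 · 2 · 2 · 0 · 3
0 · 3 · 3 · 1 · 2
0 · 2 · 0 · 3 · 1
2 · 0 · 2 · 2 · 2
1 · 3 · 3 · 0 · 2
1 · 1 · 3 · 3 · 3
step 11: 3 · 2 · 2 · 0 · 3
0 · 3 · 3 · 1 · 2
0 · 2 · 0 · 3 · 1
2 · 1 · 3 · 2 · 2
2 · 0 · 2 · 2 · 3
1 · 3 · 1 · 1 · 0
step 12: 3 · 2 · 2 · 0 · 3
0 · 3 · 3 · 1 · 2
0 · 2 · 0 · 3 · 1
2 · 1 · 3 · 2 · 2
2 · 0 · 3 · 2 · 3
1 · 3 · 1 · 1 · 0
step 13: 3 · 2 · 2 · 0 · 3
0 · 3 · 3 · 1 · 2
0 · 2 · 1 · 3 · 1
2 · 2 · 0 · 3 · 2
2 · 1 · 1 · 3 · 3
1 · 3 · 2 · 1 · 0
step 14: 3 · 2 · 2 · 0 · 3
0 · 3 · 3 · 1 · 2
0 · 2 · 1 · 3 · 1
2 · 2 · 0 · 3 · 2
2 · 1 · 2 · 3 · 3
1 · 3 · 2 · 1 · 0
step 15: 3 · 2 · 2 · 0 · 3
0 · 3 · 3 · 1 · 2
0 · 2 · 1 · 3 · 1
2 · 2 · 0 · 3 · 2
2 · 1 · 3 · 3 · 3
1 · 3 · 2 · 1 · 0
step 16: 3 · 2 · 2 · 0 · 3
0 · 3 · 3 · 2 · 2
0 · 2 · 2 · 0 · 3
2 · 2 · 2 · 2 · 0
2 · 2 · 1 · 2 · 1
1 · 3 · 3 · 2 · 1
step 17: 3 · 2 · 2 · 0 · 3
0 · 3 · 3 · 2 · 2
0 · 2 · 2 · 0 · 3
2 · 2 · 2 · 2 · 0
2 · 2 · 2 · 2 · 1
1 · 3 · 3 · 2 · 1
step 18: 3 · 2 · 2 · 0 · 3
0 · 3 · 3 · 2 · 2
0 · 2 · 2 · 0 · 3
2 · 2 · 2 · 2 · 0
2 · 2 · 3 · 2 · 1
1 · 3 · 3 · 2 · 1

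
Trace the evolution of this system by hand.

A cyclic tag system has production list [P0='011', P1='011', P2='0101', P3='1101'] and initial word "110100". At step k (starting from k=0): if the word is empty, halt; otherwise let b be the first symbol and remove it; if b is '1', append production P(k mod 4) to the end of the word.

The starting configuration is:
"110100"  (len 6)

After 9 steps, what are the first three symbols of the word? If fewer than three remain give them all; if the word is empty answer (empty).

011

[0] "110100"  (len 6)
[1] "10100011"  (len 8)
[2] "0100011011"  (len 10)
[3] "100011011"  (len 9)
[4] "000110111101"  (len 12)
[5] "00110111101"  (len 11)
[6] "0110111101"  (len 10)
[7] "110111101"  (len 9)
[8] "101111011101"  (len 12)
[9] "01111011101011"  (len 14)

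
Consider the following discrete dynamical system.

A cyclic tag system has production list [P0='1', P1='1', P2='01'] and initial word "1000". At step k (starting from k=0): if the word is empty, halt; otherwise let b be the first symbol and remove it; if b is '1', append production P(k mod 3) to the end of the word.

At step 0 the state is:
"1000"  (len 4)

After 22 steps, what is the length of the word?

t=0: "1000"  (len 4)
t=1: "0001"  (len 4)
t=2: "001"  (len 3)
t=3: "01"  (len 2)
t=4: "1"  (len 1)
t=5: "1"  (len 1)
t=6: "01"  (len 2)
t=7: "1"  (len 1)
t=8: "1"  (len 1)
t=9: "01"  (len 2)
t=10: "1"  (len 1)
t=11: "1"  (len 1)
t=12: "01"  (len 2)
t=13: "1"  (len 1)
t=14: "1"  (len 1)
t=15: "01"  (len 2)
t=16: "1"  (len 1)
t=17: "1"  (len 1)
t=18: "01"  (len 2)
t=19: "1"  (len 1)
t=20: "1"  (len 1)
t=21: "01"  (len 2)
t=22: "1"  (len 1)

1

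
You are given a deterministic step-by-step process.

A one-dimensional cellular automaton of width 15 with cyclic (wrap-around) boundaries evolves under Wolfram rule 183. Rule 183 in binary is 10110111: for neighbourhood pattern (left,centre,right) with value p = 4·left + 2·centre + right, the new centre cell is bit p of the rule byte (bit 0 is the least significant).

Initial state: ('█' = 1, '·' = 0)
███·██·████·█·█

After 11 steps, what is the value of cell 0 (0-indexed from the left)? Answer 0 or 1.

step 0: ███·██·████·█·█
step 1: ██·█··█·██·███·
step 2: ··██████··█·█·█
step 3: ██·████·███████
step 4: █·█·██·█·██████
step 5: ·███··███·█████
step 6: █·█·██·█·█·███·
step 7: ████··█████·█·█
step 8: ███·██·███·███·
step 9: ·█·█··█·█·█·█·█
step 10: ███████████████
step 11: ███████████████

1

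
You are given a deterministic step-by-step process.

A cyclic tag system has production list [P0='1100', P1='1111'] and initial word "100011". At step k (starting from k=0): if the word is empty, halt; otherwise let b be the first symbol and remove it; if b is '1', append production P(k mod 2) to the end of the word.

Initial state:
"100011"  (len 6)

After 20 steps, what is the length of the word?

gen 0: "100011"  (len 6)
gen 1: "000111100"  (len 9)
gen 2: "00111100"  (len 8)
gen 3: "0111100"  (len 7)
gen 4: "111100"  (len 6)
gen 5: "111001100"  (len 9)
gen 6: "110011001111"  (len 12)
gen 7: "100110011111100"  (len 15)
gen 8: "001100111111001111"  (len 18)
gen 9: "01100111111001111"  (len 17)
gen 10: "1100111111001111"  (len 16)
gen 11: "1001111110011111100"  (len 19)
gen 12: "0011111100111111001111"  (len 22)
gen 13: "011111100111111001111"  (len 21)
gen 14: "11111100111111001111"  (len 20)
gen 15: "11111001111110011111100"  (len 23)
gen 16: "11110011111100111111001111"  (len 26)
gen 17: "11100111111001111110011111100"  (len 29)
gen 18: "11001111110011111100111111001111"  (len 32)
gen 19: "10011111100111111001111110011111100"  (len 35)
gen 20: "00111111001111110011111100111111001111"  (len 38)

38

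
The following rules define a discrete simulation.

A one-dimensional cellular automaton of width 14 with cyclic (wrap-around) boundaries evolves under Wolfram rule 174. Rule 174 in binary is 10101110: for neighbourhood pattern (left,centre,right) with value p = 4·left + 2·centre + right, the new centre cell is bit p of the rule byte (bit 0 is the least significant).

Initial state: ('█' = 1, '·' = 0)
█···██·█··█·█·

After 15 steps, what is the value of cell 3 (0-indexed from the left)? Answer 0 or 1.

1

0) █···██·█··█·█·
1) █··██·██·█████
2) ··██·██·██████
3) ·██·██·██████·
4) ██·██·██████··
5) █·██·██████··█
6) ·██·██████··██
7) ██·██████··██·
8) █·██████··██·█
9) ·██████··██·██
10) ██████··██·██·
11) █████··██·██·█
12) ████··██·██·██
13) ███··██·██·███
14) ██··██·██·████
15) █··██·██·█████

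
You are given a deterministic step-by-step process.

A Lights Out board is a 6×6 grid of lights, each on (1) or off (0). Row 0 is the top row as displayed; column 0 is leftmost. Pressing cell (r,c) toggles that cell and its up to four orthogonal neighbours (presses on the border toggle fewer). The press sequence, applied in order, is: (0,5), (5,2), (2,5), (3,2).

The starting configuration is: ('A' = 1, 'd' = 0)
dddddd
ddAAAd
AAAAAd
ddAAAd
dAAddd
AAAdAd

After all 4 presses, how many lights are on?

17

step 0: dddddd
ddAAAd
AAAAAd
ddAAAd
dAAddd
AAAdAd
step 1: ddddAA
ddAAAA
AAAAAd
ddAAAd
dAAddd
AAAdAd
step 2: ddddAA
ddAAAA
AAAAAd
ddAAAd
dAdddd
AddAAd
step 3: ddddAA
ddAAAd
AAAAdA
ddAAAA
dAdddd
AddAAd
step 4: ddddAA
ddAAAd
AAdAdA
dAddAA
dAAddd
AddAAd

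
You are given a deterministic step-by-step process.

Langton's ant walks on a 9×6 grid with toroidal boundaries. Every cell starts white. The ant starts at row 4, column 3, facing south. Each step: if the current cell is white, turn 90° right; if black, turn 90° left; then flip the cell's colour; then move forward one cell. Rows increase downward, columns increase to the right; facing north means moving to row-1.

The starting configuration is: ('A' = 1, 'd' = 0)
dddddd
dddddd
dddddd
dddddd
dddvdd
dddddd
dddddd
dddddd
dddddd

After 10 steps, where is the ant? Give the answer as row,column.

3,4

step 0: dddddd
dddddd
dddddd
dddddd
dddvdd
dddddd
dddddd
dddddd
dddddd
step 1: dddddd
dddddd
dddddd
dddddd
dd<Add
dddddd
dddddd
dddddd
dddddd
step 2: dddddd
dddddd
dddddd
dd^ddd
ddAAdd
dddddd
dddddd
dddddd
dddddd
step 3: dddddd
dddddd
dddddd
ddA>dd
ddAAdd
dddddd
dddddd
dddddd
dddddd
step 4: dddddd
dddddd
dddddd
ddAAdd
ddAvdd
dddddd
dddddd
dddddd
dddddd
step 5: dddddd
dddddd
dddddd
ddAAdd
ddAd>d
dddddd
dddddd
dddddd
dddddd
step 6: dddddd
dddddd
dddddd
ddAAdd
ddAdAd
ddddvd
dddddd
dddddd
dddddd
step 7: dddddd
dddddd
dddddd
ddAAdd
ddAdAd
ddd<Ad
dddddd
dddddd
dddddd
step 8: dddddd
dddddd
dddddd
ddAAdd
ddA^Ad
dddAAd
dddddd
dddddd
dddddd
step 9: dddddd
dddddd
dddddd
ddAAdd
ddAA>d
dddAAd
dddddd
dddddd
dddddd
step 10: dddddd
dddddd
dddddd
ddAA^d
ddAAdd
dddAAd
dddddd
dddddd
dddddd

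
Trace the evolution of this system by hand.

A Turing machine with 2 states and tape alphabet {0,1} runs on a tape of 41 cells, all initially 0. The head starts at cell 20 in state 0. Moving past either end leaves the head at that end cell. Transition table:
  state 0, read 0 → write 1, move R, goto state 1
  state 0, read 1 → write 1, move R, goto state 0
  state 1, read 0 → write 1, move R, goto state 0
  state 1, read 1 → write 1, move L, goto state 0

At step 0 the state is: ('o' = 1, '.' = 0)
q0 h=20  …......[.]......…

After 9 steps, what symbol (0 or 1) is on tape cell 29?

0

step 0: q0 h=20  …......[.]......…
step 1: q1 h=21  ….....o[.]......…
step 2: q0 h=22  …....oo[.]......…
step 3: q1 h=23  …...ooo[.]......…
step 4: q0 h=24  …..oooo[.]......…
step 5: q1 h=25  ….ooooo[.]......…
step 6: q0 h=26  …oooooo[.]......…
step 7: q1 h=27  …oooooo[.]......…
step 8: q0 h=28  …oooooo[.]......…
step 9: q1 h=29  …oooooo[.]......…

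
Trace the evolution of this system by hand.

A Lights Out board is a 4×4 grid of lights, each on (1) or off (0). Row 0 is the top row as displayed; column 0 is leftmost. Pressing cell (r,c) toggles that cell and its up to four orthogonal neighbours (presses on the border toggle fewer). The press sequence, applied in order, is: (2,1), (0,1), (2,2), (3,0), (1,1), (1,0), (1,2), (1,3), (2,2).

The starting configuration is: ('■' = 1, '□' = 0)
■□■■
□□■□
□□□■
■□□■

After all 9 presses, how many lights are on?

5

gen 0: ■□■■
□□■□
□□□■
■□□■
gen 1: ■□■■
□■■□
■■■■
■■□■
gen 2: □■□■
□□■□
■■■■
■■□■
gen 3: □■□■
□□□□
■□□□
■■■■
gen 4: □■□■
□□□□
□□□□
□□■■
gen 5: □□□■
■■■□
□■□□
□□■■
gen 6: ■□□■
□□■□
■■□□
□□■■
gen 7: ■□■■
□■□■
■■■□
□□■■
gen 8: ■□■□
□■■□
■■■■
□□■■
gen 9: ■□■□
□■□□
■□□□
□□□■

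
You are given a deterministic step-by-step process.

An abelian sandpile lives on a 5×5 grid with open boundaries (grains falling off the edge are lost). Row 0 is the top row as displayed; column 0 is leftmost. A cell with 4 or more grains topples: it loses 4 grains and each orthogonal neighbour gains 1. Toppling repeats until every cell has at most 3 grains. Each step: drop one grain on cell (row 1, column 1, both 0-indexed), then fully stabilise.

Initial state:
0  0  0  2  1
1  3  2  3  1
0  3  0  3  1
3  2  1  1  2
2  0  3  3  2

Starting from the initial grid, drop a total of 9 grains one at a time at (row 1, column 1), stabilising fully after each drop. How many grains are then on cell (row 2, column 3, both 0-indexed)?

step 0: 0  0  0  2  1
1  3  2  3  1
0  3  0  3  1
3  2  1  1  2
2  0  3  3  2
step 1: 0  1  0  2  1
2  1  3  3  1
1  0  1  3  1
3  3  1  1  2
2  0  3  3  2
step 2: 0  1  0  2  1
2  2  3  3  1
1  0  1  3  1
3  3  1  1  2
2  0  3  3  2
step 3: 0  1  0  2  1
2  3  3  3  1
1  0  1  3  1
3  3  1  1  2
2  0  3  3  2
step 4: 0  2  1  3  1
3  1  1  1  2
1  1  3  0  2
3  3  1  2  2
2  0  3  3  2
step 5: 0  2  1  3  1
3  2  1  1  2
1  1  3  0  2
3  3  1  2  2
2  0  3  3  2
step 6: 0  2  1  3  1
3  3  1  1  2
1  1  3  0  2
3  3  1  2  2
2  0  3  3  2
step 7: 1  3  1  3  1
0  1  2  1  2
2  2  3  0  2
3  3  1  2  2
2  0  3  3  2
step 8: 1  3  1  3  1
0  2  2  1  2
2  2  3  0  2
3  3  1  2  2
2  0  3  3  2
step 9: 1  3  1  3  1
0  3  2  1  2
2  2  3  0  2
3  3  1  2  2
2  0  3  3  2

0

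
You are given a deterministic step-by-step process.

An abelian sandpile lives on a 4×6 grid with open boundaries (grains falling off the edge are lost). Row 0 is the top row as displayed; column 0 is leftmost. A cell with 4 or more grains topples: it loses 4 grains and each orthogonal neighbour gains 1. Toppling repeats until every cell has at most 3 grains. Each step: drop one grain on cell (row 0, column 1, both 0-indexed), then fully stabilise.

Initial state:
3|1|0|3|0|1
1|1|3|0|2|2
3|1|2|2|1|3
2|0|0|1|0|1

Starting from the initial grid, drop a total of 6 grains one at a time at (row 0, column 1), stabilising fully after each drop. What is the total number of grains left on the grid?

35

step 0: 3|1|0|3|0|1
1|1|3|0|2|2
3|1|2|2|1|3
2|0|0|1|0|1
step 1: 3|2|0|3|0|1
1|1|3|0|2|2
3|1|2|2|1|3
2|0|0|1|0|1
step 2: 3|3|0|3|0|1
1|1|3|0|2|2
3|1|2|2|1|3
2|0|0|1|0|1
step 3: 0|1|1|3|0|1
2|2|3|0|2|2
3|1|2|2|1|3
2|0|0|1|0|1
step 4: 0|2|1|3|0|1
2|2|3|0|2|2
3|1|2|2|1|3
2|0|0|1|0|1
step 5: 0|3|1|3|0|1
2|2|3|0|2|2
3|1|2|2|1|3
2|0|0|1|0|1
step 6: 1|0|2|3|0|1
2|3|3|0|2|2
3|1|2|2|1|3
2|0|0|1|0|1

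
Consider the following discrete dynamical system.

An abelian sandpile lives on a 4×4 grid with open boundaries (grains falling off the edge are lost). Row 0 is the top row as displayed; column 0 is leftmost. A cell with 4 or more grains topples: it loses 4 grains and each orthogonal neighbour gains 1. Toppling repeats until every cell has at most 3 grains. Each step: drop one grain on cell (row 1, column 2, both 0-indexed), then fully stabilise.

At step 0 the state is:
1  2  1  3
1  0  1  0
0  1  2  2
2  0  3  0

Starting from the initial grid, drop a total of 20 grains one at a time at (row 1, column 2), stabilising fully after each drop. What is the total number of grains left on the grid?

0) 1  2  1  3
1  0  1  0
0  1  2  2
2  0  3  0
1) 1  2  1  3
1  0  2  0
0  1  2  2
2  0  3  0
2) 1  2  1  3
1  0  3  0
0  1  2  2
2  0  3  0
3) 1  2  2  3
1  1  0  1
0  1  3  2
2  0  3  0
4) 1  2  2  3
1  1  1  1
0  1  3  2
2  0  3  0
5) 1  2  2  3
1  1  2  1
0  1  3  2
2  0  3  0
6) 1  2  2  3
1  1  3  1
0  1  3  2
2  0  3  0
7) 1  2  3  3
1  2  1  2
0  2  1  3
2  1  0  1
8) 1  2  3  3
1  2  2  2
0  2  1  3
2  1  0  1
9) 1  2  3  3
1  2  3  2
0  2  1  3
2  1  0  1
10) 1  3  1  1
1  3  2  1
0  2  3  0
2  1  0  2
11) 1  3  1  1
1  3  3  1
0  2  3  0
2  1  0  2
12) 2  0  3  1
2  2  2  2
1  0  1  1
2  2  1  2
13) 2  0  3  1
2  2  3  2
1  0  1  1
2  2  1  2
14) 2  1  0  2
2  3  1  3
1  0  2  1
2  2  1  2
15) 2  1  0  2
2  3  2  3
1  0  2  1
2  2  1  2
16) 2  1  0  2
2  3  3  3
1  0  2  1
2  2  1  2
17) 2  2  1  3
3  0  2  0
1  1  3  2
2  2  1  2
18) 2  2  1  3
3  0  3  0
1  1  3  2
2  2  1  2
19) 2  2  2  3
3  1  1  1
1  2  0  3
2  2  2  2
20) 2  2  2  3
3  1  2  1
1  2  0  3
2  2  2  2

30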